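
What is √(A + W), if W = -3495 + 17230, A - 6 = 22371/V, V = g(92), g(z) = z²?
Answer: √116326195/92 ≈ 117.23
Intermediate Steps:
V = 8464 (V = 92² = 8464)
A = 73155/8464 (A = 6 + 22371/8464 = 73155/8464 ≈ 8.6431)
W = 13735
√(A + W) = √(73155/8464 + 13735) = √(116326195/8464) = √116326195/92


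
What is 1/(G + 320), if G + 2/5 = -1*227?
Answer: 5/463 ≈ 0.010799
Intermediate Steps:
G = -1137/5 (G = -⅖ - 1*227 = -⅖ - 227 = -1137/5 ≈ -227.40)
1/(G + 320) = 1/(-1137/5 + 320) = 1/(463/5) = 5/463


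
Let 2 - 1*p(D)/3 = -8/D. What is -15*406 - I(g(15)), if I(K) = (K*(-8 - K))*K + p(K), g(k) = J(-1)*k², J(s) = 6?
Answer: 556863503396/225 ≈ 2.4750e+9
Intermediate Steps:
p(D) = 6 + 24/D (p(D) = 6 - (-24)/D = 6 + 24/D)
g(k) = 6*k²
I(K) = 6 + 24/K + K²*(-8 - K) (I(K) = (K*(-8 - K))*K + (6 + 24/K) = K²*(-8 - K) + (6 + 24/K) = 6 + 24/K + K²*(-8 - K))
-15*406 - I(g(15)) = -15*406 - (6 - (6*15²)³ - 8*(6*15²)² + 24/((6*15²))) = -6090 - (6 - (6*225)³ - 8*(6*225)² + 24/((6*225))) = -6090 - (6 - 1*1350³ - 8*1350² + 24/1350) = -6090 - (6 - 1*2460375000 - 8*1822500 + 24*(1/1350)) = -6090 - (6 - 2460375000 - 14580000 + 4/225) = -6090 - 1*(-556864873646/225) = -6090 + 556864873646/225 = 556863503396/225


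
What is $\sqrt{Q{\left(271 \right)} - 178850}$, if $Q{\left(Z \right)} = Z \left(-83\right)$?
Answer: $i \sqrt{201343} \approx 448.71 i$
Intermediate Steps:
$Q{\left(Z \right)} = - 83 Z$
$\sqrt{Q{\left(271 \right)} - 178850} = \sqrt{\left(-83\right) 271 - 178850} = \sqrt{-22493 - 178850} = \sqrt{-201343} = i \sqrt{201343}$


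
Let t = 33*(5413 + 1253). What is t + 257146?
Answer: 477124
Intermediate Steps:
t = 219978 (t = 33*6666 = 219978)
t + 257146 = 219978 + 257146 = 477124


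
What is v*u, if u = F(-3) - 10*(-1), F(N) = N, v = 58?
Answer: 406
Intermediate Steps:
u = 7 (u = -3 - 10*(-1) = -3 + 10 = 7)
v*u = 58*7 = 406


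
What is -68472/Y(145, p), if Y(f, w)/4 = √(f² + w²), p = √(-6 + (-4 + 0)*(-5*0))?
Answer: -17118*√21019/21019 ≈ -118.07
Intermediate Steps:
p = I*√6 (p = √(-6 - 4*0) = √(-6 + 0) = √(-6) = I*√6 ≈ 2.4495*I)
Y(f, w) = 4*√(f² + w²)
-68472/Y(145, p) = -68472*1/(4*√(145² + (I*√6)²)) = -68472*1/(4*√(21025 - 6)) = -68472*√21019/84076 = -17118*√21019/21019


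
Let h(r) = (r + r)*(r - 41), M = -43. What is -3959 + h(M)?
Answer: 3265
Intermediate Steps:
h(r) = 2*r*(-41 + r) (h(r) = (2*r)*(-41 + r) = 2*r*(-41 + r))
-3959 + h(M) = -3959 + 2*(-43)*(-41 - 43) = -3959 + 2*(-43)*(-84) = -3959 + 7224 = 3265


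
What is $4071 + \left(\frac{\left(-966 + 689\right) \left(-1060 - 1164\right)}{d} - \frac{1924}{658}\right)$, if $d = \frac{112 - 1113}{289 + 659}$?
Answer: $- \frac{27257243917}{47047} \approx -5.7936 \cdot 10^{5}$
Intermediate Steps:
$d = - \frac{1001}{948} \approx -1.0559$
$4071 + \left(\frac{\left(-966 + 689\right) \left(-1060 - 1164\right)}{d} - \frac{1924}{658}\right) = 4071 + \left(\frac{\left(-966 + 689\right) \left(-1060 - 1164\right)}{- \frac{1001}{948}} - \frac{1924}{658}\right) = 4071 + \left(\left(-277\right) \left(-2224\right) \left(- \frac{948}{1001}\right) - \frac{962}{329}\right) = 4071 + \left(616048 \left(- \frac{948}{1001}\right) - \frac{962}{329}\right) = 4071 - \frac{27448772254}{47047} = - \frac{27257243917}{47047}$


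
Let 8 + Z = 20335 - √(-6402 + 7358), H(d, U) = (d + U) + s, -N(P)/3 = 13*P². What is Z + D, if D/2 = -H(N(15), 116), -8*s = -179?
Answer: 150401/4 - 2*√239 ≈ 37569.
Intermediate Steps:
s = 179/8 (s = -⅛*(-179) = 179/8 ≈ 22.375)
N(P) = -39*P²
H(d, U) = 179/8 + U + d (H(d, U) = (d + U) + 179/8 = (U + d) + 179/8 = 179/8 + U + d)
D = 69093/4 (D = 2*(-(179/8 + 116 - 39*15²)) = 2*(-(179/8 + 116 - 39*225)) = 2*(-(179/8 + 116 - 8775)) = 2*(-1*(-69093/8)) = 2*(69093/8) = 69093/4 ≈ 17273.)
Z = 20327 - 2*√239 (Z = -8 + (20335 - √(-6402 + 7358)) = -8 + (20335 - √956) = -8 + (20335 - 2*√239) = 20327 - 2*√239 ≈ 20296.)
Z + D = (20327 - 2*√239) + 69093/4 = 150401/4 - 2*√239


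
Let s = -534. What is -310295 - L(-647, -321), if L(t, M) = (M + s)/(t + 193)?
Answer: -140874785/454 ≈ -3.1030e+5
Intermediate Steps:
L(t, M) = (-534 + M)/(193 + t) (L(t, M) = (M - 534)/(t + 193) = (-534 + M)/(193 + t))
-310295 - L(-647, -321) = -310295 - (-534 - 321)/(193 - 647) = -310295 - (-855)/(-454) = -310295 - (-1)*(-855)/454 = -310295 - 1*855/454 = -310295 - 855/454 = -140874785/454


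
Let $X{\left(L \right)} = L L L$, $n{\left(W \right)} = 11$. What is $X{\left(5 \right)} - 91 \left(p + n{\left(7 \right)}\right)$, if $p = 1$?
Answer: $-967$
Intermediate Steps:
$X{\left(L \right)} = L^{3}$ ($X{\left(L \right)} = L^{2} L = L^{3}$)
$X{\left(5 \right)} - 91 \left(p + n{\left(7 \right)}\right) = 5^{3} - 91 \left(1 + 11\right) = 125 - 91 \cdot 12 = 125 - 1092 = -967$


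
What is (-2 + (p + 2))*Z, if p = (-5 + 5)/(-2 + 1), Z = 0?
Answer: 0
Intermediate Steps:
p = 0 (p = 0/(-1) = 0*(-1) = 0)
(-2 + (p + 2))*Z = (-2 + (0 + 2))*0 = (-2 + 2)*0 = 0*0 = 0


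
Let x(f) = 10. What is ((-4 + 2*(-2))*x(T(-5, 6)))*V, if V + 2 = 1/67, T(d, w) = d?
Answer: 10640/67 ≈ 158.81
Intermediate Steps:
V = -133/67 (V = -2 + 1/67 = -133/67 ≈ -1.9851)
((-4 + 2*(-2))*x(T(-5, 6)))*V = ((-4 + 2*(-2))*10)*(-133/67) = ((-4 - 4)*10)*(-133/67) = -8*10*(-133/67) = -80*(-133/67) = 10640/67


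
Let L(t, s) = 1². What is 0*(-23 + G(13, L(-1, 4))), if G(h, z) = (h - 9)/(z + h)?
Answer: 0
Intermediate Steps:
L(t, s) = 1
G(h, z) = (-9 + h)/(h + z)
0*(-23 + G(13, L(-1, 4))) = 0*(-23 + (-9 + 13)/(13 + 1)) = 0*(-23 + 4/14) = 0*(-23 + (1/14)*4) = 0*(-23 + 2/7) = 0*(-159/7) = 0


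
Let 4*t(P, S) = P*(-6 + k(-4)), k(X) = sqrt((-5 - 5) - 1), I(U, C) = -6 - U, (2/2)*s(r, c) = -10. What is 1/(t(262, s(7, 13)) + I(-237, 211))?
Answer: -648/293747 - 262*I*sqrt(11)/293747 ≈ -0.002206 - 0.0029582*I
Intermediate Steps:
s(r, c) = -10
k(X) = I*sqrt(11) (k(X) = sqrt(-10 - 1) = sqrt(-11) = I*sqrt(11))
t(P, S) = P*(-6 + I*sqrt(11))/4 (t(P, S) = (P*(-6 + I*sqrt(11)))/4 = P*(-6 + I*sqrt(11))/4)
1/(t(262, s(7, 13)) + I(-237, 211)) = 1/((1/4)*262*(-6 + I*sqrt(11)) + (-6 - 1*(-237))) = 1/((-393 + 131*I*sqrt(11)/2) + (-6 + 237)) = 1/((-393 + 131*I*sqrt(11)/2) + 231) = 1/(-162 + 131*I*sqrt(11)/2)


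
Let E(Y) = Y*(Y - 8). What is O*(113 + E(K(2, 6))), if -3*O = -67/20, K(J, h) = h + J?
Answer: 7571/60 ≈ 126.18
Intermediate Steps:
K(J, h) = J + h
O = 67/60 (O = -(-67)/(3*20) = -1/3*(-67/20) = 67/60 ≈ 1.1167)
E(Y) = Y*(-8 + Y)
O*(113 + E(K(2, 6))) = 67*(113 + (2 + 6)*(-8 + (2 + 6)))/60 = 67*(113 + 8*(-8 + 8))/60 = 67*(113 + 8*0)/60 = 67*(113 + 0)/60 = (67/60)*113 = 7571/60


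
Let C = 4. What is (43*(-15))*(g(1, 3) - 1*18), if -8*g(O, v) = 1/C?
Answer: 372165/32 ≈ 11630.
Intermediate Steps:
g(O, v) = -1/32 (g(O, v) = -⅛/4 = -⅛*¼ = -1/32)
(43*(-15))*(g(1, 3) - 1*18) = (43*(-15))*(-1/32 - 1*18) = -645*(-1/32 - 18) = -645*(-577/32) = 372165/32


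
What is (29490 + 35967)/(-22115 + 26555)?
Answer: 21819/1480 ≈ 14.743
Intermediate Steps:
(29490 + 35967)/(-22115 + 26555) = 65457/4440 = 65457*(1/4440) = 21819/1480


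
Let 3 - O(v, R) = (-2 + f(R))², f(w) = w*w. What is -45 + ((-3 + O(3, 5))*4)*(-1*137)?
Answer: 289847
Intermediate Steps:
f(w) = w²
O(v, R) = 3 - (-2 + R²)²
-45 + ((-3 + O(3, 5))*4)*(-1*137) = -45 + ((-3 + (3 - (-2 + 5²)²))*4)*(-1*137) = -45 + ((-3 + (3 - (-2 + 25)²))*4)*(-137) = -45 + ((-3 + (3 - 1*23²))*4)*(-137) = -45 + ((-3 + (3 - 1*529))*4)*(-137) = -45 + ((-3 + (3 - 529))*4)*(-137) = -45 + ((-3 - 526)*4)*(-137) = -45 - 529*4*(-137) = -45 - 2116*(-137) = -45 + 289892 = 289847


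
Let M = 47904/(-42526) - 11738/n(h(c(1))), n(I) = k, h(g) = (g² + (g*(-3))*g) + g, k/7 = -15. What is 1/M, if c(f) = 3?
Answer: 2232615/247070134 ≈ 0.0090364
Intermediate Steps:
k = -105 (k = 7*(-15) = -105)
h(g) = g - 2*g² (h(g) = (g² + (-3*g)*g) + g = (g² - 3*g²) + g = -2*g² + g = g - 2*g²)
n(I) = -105
M = 247070134/2232615 (M = 47904/(-42526) - 11738/(-105) = 47904*(-1/42526) - 11738*(-1/105) = -23952/21263 + 11738/105 = 247070134/2232615 ≈ 110.66)
1/M = 1/(247070134/2232615) = 2232615/247070134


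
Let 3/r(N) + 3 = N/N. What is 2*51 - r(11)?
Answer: 207/2 ≈ 103.50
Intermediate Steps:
r(N) = -3/2 (r(N) = 3/(-3 + N/N) = 3/(-3 + 1) = 3/(-2) = 3*(-½) = -3/2)
2*51 - r(11) = 2*51 - 1*(-3/2) = 102 + 3/2 = 207/2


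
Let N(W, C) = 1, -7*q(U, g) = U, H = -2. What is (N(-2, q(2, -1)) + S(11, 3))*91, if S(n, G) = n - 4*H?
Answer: 1820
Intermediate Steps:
q(U, g) = -U/7
S(n, G) = 8 + n (S(n, G) = n - 4*(-2) = n + 8 = 8 + n)
(N(-2, q(2, -1)) + S(11, 3))*91 = (1 + (8 + 11))*91 = (1 + 19)*91 = 20*91 = 1820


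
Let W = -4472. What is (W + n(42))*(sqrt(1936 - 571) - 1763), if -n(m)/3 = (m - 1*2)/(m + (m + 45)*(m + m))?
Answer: 1931620372/245 - 1095644*sqrt(1365)/245 ≈ 7.7189e+6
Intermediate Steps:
n(m) = -3*(-2 + m)/(m + 2*m*(45 + m)) (n(m) = -3*(m - 1*2)/(m + (m + 45)*(m + m)) = -3*(m - 2)/(m + (45 + m)*(2*m)) = -3*(-2 + m)/(m + 2*m*(45 + m)))
(W + n(42))*(sqrt(1936 - 571) - 1763) = (-4472 + 3*(2 - 1*42)/(42*(91 + 2*42)))*(sqrt(1936 - 571) - 1763) = (-4472 + 3*(1/42)*(2 - 42)/(91 + 84))*(sqrt(1365) - 1763) = (-4472 + 3*(1/42)*(-40)/175)*(-1763 + sqrt(1365)) = (-4472 + 3*(1/42)*(1/175)*(-40))*(-1763 + sqrt(1365)) = (-4472 - 4/245)*(-1763 + sqrt(1365)) = -1095644*(-1763 + sqrt(1365))/245 = 1931620372/245 - 1095644*sqrt(1365)/245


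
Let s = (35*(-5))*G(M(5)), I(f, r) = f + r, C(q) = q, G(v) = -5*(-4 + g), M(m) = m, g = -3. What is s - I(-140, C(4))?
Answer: -5989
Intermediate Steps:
G(v) = 35 (G(v) = -5*(-4 - 3) = -5*(-7) = 35)
s = -6125 (s = (35*(-5))*35 = -175*35 = -6125)
s - I(-140, C(4)) = -6125 - (-140 + 4) = -6125 - 1*(-136) = -6125 + 136 = -5989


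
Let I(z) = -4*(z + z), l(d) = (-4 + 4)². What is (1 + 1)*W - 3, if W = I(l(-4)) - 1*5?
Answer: -13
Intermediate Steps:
l(d) = 0 (l(d) = 0² = 0)
I(z) = -8*z
W = -5 (W = -8*0 - 1*5 = 0 - 5 = -5)
(1 + 1)*W - 3 = (1 + 1)*(-5) - 3 = 2*(-5) - 3 = -10 - 3 = -13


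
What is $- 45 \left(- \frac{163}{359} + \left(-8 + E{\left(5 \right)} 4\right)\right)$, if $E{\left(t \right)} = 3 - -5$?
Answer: $- \frac{380385}{359} \approx -1059.6$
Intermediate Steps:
$E{\left(t \right)} = 8$ ($E{\left(t \right)} = 3 + 5 = 8$)
$- 45 \left(- \frac{163}{359} + \left(-8 + E{\left(5 \right)} 4\right)\right) = - 45 \left(- \frac{163}{359} + \left(-8 + 8 \cdot 4\right)\right) = - 45 \left(\left(-163\right) \frac{1}{359} + \left(-8 + 32\right)\right) = - 45 \left(- \frac{163}{359} + 24\right) = \left(-45\right) \frac{8453}{359} = - \frac{380385}{359}$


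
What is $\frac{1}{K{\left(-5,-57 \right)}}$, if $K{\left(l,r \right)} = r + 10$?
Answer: $- \frac{1}{47} \approx -0.021277$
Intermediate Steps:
$K{\left(l,r \right)} = 10 + r$
$\frac{1}{K{\left(-5,-57 \right)}} = \frac{1}{10 - 57} = \frac{1}{-47} = - \frac{1}{47}$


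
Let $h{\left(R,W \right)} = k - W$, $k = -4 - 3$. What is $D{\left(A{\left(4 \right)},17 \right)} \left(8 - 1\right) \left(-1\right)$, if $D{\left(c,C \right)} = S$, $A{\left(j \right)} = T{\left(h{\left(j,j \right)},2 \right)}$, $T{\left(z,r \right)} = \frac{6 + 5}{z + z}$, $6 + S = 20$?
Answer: $-98$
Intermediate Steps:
$k = -7$ ($k = -4 - 3 = -7$)
$S = 14$ ($S = -6 + 20 = 14$)
$h{\left(R,W \right)} = -7 - W$
$T{\left(z,r \right)} = \frac{11}{2 z}$
$A{\left(j \right)} = \frac{11}{2 \left(-7 - j\right)}$
$D{\left(c,C \right)} = 14$
$D{\left(A{\left(4 \right)},17 \right)} \left(8 - 1\right) \left(-1\right) = 14 \left(8 - 1\right) \left(-1\right) = 14 \cdot 7 \left(-1\right) = 14 \left(-7\right) = -98$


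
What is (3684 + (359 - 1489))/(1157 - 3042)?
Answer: -2554/1885 ≈ -1.3549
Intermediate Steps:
(3684 + (359 - 1489))/(1157 - 3042) = (3684 - 1130)/(-1885) = 2554*(-1/1885) = -2554/1885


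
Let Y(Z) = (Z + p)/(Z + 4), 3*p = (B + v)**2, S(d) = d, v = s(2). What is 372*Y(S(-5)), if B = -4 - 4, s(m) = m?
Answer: -2604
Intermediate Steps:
v = 2
B = -8
p = 12 (p = (-8 + 2)**2/3 = (1/3)*(-6)**2 = (1/3)*36 = 12)
Y(Z) = (12 + Z)/(4 + Z) (Y(Z) = (Z + 12)/(Z + 4) = (12 + Z)/(4 + Z))
372*Y(S(-5)) = 372*((12 - 5)/(4 - 5)) = 372*(7/(-1)) = 372*(-1*7) = 372*(-7) = -2604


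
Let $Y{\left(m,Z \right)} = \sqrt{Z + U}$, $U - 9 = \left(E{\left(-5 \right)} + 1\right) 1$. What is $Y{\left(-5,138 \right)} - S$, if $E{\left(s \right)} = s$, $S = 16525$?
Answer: $-16525 + \sqrt{143} \approx -16513.0$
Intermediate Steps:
$U = 5$ ($U = 9 + \left(-5 + 1\right) 1 = 9 - 4 = 5$)
$Y{\left(m,Z \right)} = \sqrt{5 + Z}$ ($Y{\left(m,Z \right)} = \sqrt{Z + 5} = \sqrt{5 + Z}$)
$Y{\left(-5,138 \right)} - S = \sqrt{5 + 138} - 16525 = \sqrt{143} - 16525 = -16525 + \sqrt{143}$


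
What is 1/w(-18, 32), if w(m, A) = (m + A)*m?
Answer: -1/252 ≈ -0.0039683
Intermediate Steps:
w(m, A) = m*(A + m) (w(m, A) = (A + m)*m = m*(A + m))
1/w(-18, 32) = 1/(-18*(32 - 18)) = 1/(-18*14) = 1/(-252) = -1/252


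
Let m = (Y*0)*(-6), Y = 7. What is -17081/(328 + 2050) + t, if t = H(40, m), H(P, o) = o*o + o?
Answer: -589/82 ≈ -7.1829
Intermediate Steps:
m = 0 (m = (7*0)*(-6) = 0*(-6) = 0)
H(P, o) = o + o² (H(P, o) = o² + o = o + o²)
t = 0 (t = 0*(1 + 0) = 0*1 = 0)
-17081/(328 + 2050) + t = -17081/(328 + 2050) + 0 = -17081/2378 + 0 = -17081*1/2378 + 0 = -589/82 + 0 = -589/82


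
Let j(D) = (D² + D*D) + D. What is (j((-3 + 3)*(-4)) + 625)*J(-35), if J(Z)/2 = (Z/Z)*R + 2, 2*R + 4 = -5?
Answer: -3125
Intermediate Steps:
R = -9/2 (R = -2 + (½)*(-5) = -2 - 5/2 = -9/2 ≈ -4.5000)
J(Z) = -5 (J(Z) = 2*((Z/Z)*(-9/2) + 2) = 2*(1*(-9/2) + 2) = 2*(-9/2 + 2) = 2*(-5/2) = -5)
j(D) = D + 2*D² (j(D) = (D² + D²) + D = 2*D² + D = D + 2*D²)
(j((-3 + 3)*(-4)) + 625)*J(-35) = (((-3 + 3)*(-4))*(1 + 2*((-3 + 3)*(-4))) + 625)*(-5) = ((0*(-4))*(1 + 2*(0*(-4))) + 625)*(-5) = (0*(1 + 2*0) + 625)*(-5) = (0*(1 + 0) + 625)*(-5) = (0*1 + 625)*(-5) = (0 + 625)*(-5) = 625*(-5) = -3125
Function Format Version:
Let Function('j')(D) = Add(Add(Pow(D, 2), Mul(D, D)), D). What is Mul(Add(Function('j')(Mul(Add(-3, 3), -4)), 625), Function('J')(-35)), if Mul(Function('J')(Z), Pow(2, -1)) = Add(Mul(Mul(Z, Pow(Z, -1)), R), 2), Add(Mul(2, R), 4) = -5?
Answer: -3125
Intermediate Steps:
R = Rational(-9, 2) (R = Add(-2, Mul(Rational(1, 2), -5)) = Add(-2, Rational(-5, 2)) = Rational(-9, 2) ≈ -4.5000)
Function('J')(Z) = -5 (Function('J')(Z) = Mul(2, Add(Mul(Mul(Z, Pow(Z, -1)), Rational(-9, 2)), 2)) = Mul(2, Add(Mul(1, Rational(-9, 2)), 2)) = Mul(2, Add(Rational(-9, 2), 2)) = Mul(2, Rational(-5, 2)) = -5)
Function('j')(D) = Add(D, Mul(2, Pow(D, 2))) (Function('j')(D) = Add(Add(Pow(D, 2), Pow(D, 2)), D) = Add(Mul(2, Pow(D, 2)), D) = Add(D, Mul(2, Pow(D, 2))))
Mul(Add(Function('j')(Mul(Add(-3, 3), -4)), 625), Function('J')(-35)) = Mul(Add(Mul(Mul(Add(-3, 3), -4), Add(1, Mul(2, Mul(Add(-3, 3), -4)))), 625), -5) = Mul(Add(Mul(Mul(0, -4), Add(1, Mul(2, Mul(0, -4)))), 625), -5) = Mul(Add(Mul(0, Add(1, Mul(2, 0))), 625), -5) = Mul(Add(Mul(0, Add(1, 0)), 625), -5) = Mul(Add(Mul(0, 1), 625), -5) = Mul(Add(0, 625), -5) = Mul(625, -5) = -3125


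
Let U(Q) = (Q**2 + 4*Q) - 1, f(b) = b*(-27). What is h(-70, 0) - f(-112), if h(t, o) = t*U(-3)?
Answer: -2744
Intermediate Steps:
f(b) = -27*b
U(Q) = -1 + Q**2 + 4*Q
h(t, o) = -4*t (h(t, o) = t*(-1 + (-3)**2 + 4*(-3)) = t*(-1 + 9 - 12) = t*(-4) = -4*t)
h(-70, 0) - f(-112) = -4*(-70) - (-27)*(-112) = 280 - 1*3024 = 280 - 3024 = -2744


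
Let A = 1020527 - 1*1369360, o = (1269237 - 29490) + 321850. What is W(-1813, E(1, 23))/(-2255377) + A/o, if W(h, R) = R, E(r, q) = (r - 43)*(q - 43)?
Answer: -788061666521/3521989957069 ≈ -0.22375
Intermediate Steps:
E(r, q) = (-43 + q)*(-43 + r) (E(r, q) = (-43 + r)*(-43 + q) = (-43 + q)*(-43 + r))
o = 1561597 (o = 1239747 + 321850 = 1561597)
A = -348833 (A = 1020527 - 1369360 = -348833)
W(-1813, E(1, 23))/(-2255377) + A/o = (1849 - 43*23 - 43*1 + 23*1)/(-2255377) - 348833/1561597 = (1849 - 989 - 43 + 23)*(-1/2255377) - 348833*1/1561597 = 840*(-1/2255377) - 348833/1561597 = -840/2255377 - 348833/1561597 = -788061666521/3521989957069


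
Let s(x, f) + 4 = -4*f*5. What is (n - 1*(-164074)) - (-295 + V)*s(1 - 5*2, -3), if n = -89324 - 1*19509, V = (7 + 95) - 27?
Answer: 67561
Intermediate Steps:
V = 75 (V = 102 - 27 = 75)
n = -108833 (n = -89324 - 19509 = -108833)
s(x, f) = -4 - 20*f (s(x, f) = -4 - 4*f*5 = -4 - 20*f)
(n - 1*(-164074)) - (-295 + V)*s(1 - 5*2, -3) = (-108833 - 1*(-164074)) - (-295 + 75)*(-4 - 20*(-3)) = (-108833 + 164074) - (-220)*(-4 + 60) = 55241 - (-220)*56 = 55241 - 1*(-12320) = 55241 + 12320 = 67561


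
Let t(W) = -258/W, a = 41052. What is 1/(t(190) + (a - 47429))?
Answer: -95/605944 ≈ -0.00015678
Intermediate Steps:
1/(t(190) + (a - 47429)) = 1/(-258/190 + (41052 - 47429)) = 1/(-258*1/190 - 6377) = 1/(-129/95 - 6377) = 1/(-605944/95) = -95/605944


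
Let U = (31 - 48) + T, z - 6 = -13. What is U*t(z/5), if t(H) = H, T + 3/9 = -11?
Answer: 119/3 ≈ 39.667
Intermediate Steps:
T = -34/3 (T = -⅓ - 11 = -34/3 ≈ -11.333)
z = -7 (z = 6 - 13 = -7)
U = -85/3 (U = (31 - 48) - 34/3 = -17 - 34/3 = -85/3 ≈ -28.333)
U*t(z/5) = -(-595)/(3*5) = -85/3*(-7/5) = 119/3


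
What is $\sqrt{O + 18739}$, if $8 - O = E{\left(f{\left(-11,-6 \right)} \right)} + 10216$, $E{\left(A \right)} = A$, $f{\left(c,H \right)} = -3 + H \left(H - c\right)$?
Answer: $2 \sqrt{2141} \approx 92.542$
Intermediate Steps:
$O = -10175$ ($O = 8 - \left(\left(-3 + \left(-6\right)^{2} - \left(-6\right) \left(-11\right)\right) + 10216\right) = 8 - \left(\left(-3 + 36 - 66\right) + 10216\right) = 8 - \left(-33 + 10216\right) = 8 - 10183 = -10175$)
$\sqrt{O + 18739} = \sqrt{-10175 + 18739} = \sqrt{8564} = 2 \sqrt{2141}$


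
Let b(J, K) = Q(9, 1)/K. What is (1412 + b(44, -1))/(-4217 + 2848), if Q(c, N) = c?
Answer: -1403/1369 ≈ -1.0248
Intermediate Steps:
b(J, K) = 9/K
(1412 + b(44, -1))/(-4217 + 2848) = (1412 + 9/(-1))/(-4217 + 2848) = (1412 + 9*(-1))/(-1369) = (1412 - 9)*(-1/1369) = 1403*(-1/1369) = -1403/1369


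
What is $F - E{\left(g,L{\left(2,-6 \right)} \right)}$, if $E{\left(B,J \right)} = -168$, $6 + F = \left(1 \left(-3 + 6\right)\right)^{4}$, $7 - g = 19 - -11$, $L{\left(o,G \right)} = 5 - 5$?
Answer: $243$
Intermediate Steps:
$L{\left(o,G \right)} = 0$ ($L{\left(o,G \right)} = 5 - 5 = 0$)
$g = -23$ ($g = 7 - \left(19 - -11\right) = 7 - \left(19 + 11\right) = 7 - 30 = -23$)
$F = 75$ ($F = -6 + \left(1 \left(-3 + 6\right)\right)^{4} = -6 + \left(1 \cdot 3\right)^{4} = -6 + 3^{4} = -6 + 81 = 75$)
$F - E{\left(g,L{\left(2,-6 \right)} \right)} = 75 - -168 = 75 + 168 = 243$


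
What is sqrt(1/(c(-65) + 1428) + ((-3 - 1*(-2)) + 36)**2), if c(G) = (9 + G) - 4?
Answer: sqrt(63680438)/228 ≈ 35.000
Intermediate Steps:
c(G) = 5 + G
sqrt(1/(c(-65) + 1428) + ((-3 - 1*(-2)) + 36)**2) = sqrt(1/((5 - 65) + 1428) + ((-3 - 1*(-2)) + 36)**2) = sqrt(1/(-60 + 1428) + ((-3 + 2) + 36)**2) = sqrt(1/1368 + (-1 + 36)**2) = sqrt(1/1368 + 35**2) = sqrt(1/1368 + 1225) = sqrt(1675801/1368) = sqrt(63680438)/228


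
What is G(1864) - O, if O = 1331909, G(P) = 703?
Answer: -1331206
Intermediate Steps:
G(1864) - O = 703 - 1*1331909 = 703 - 1331909 = -1331206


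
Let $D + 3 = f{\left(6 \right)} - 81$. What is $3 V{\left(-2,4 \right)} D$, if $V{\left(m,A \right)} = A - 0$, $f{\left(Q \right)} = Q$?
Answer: $-936$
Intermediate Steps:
$V{\left(m,A \right)} = A$ ($V{\left(m,A \right)} = A + 0 = A$)
$D = -78$ ($D = -3 + \left(6 - 81\right) = -3 - 75 = -78$)
$3 V{\left(-2,4 \right)} D = 3 \cdot 4 \left(-78\right) = 12 \left(-78\right) = -936$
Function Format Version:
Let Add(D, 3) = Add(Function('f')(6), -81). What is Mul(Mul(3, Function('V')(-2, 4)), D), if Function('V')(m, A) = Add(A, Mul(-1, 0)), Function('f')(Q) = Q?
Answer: -936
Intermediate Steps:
Function('V')(m, A) = A (Function('V')(m, A) = Add(A, 0) = A)
D = -78 (D = Add(-3, Add(6, -81)) = Add(-3, -75) = -78)
Mul(Mul(3, Function('V')(-2, 4)), D) = Mul(Mul(3, 4), -78) = Mul(12, -78) = -936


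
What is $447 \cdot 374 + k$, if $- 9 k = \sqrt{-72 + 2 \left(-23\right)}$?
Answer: $167178 - \frac{i \sqrt{118}}{9} \approx 1.6718 \cdot 10^{5} - 1.207 i$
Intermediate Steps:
$k = - \frac{i \sqrt{118}}{9}$ ($k = - \frac{\sqrt{-72 + 2 \left(-23\right)}}{9} = - \frac{\sqrt{-72 - 46}}{9} = - \frac{\sqrt{-118}}{9} = - \frac{i \sqrt{118}}{9} \approx - 1.207 i$)
$447 \cdot 374 + k = 447 \cdot 374 - \frac{i \sqrt{118}}{9} = 167178 - \frac{i \sqrt{118}}{9}$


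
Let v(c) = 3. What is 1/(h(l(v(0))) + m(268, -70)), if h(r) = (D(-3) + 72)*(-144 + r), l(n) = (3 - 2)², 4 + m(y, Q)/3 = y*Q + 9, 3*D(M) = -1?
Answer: -3/199540 ≈ -1.5035e-5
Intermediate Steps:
D(M) = -⅓ (D(M) = (⅓)*(-1) = -⅓)
m(y, Q) = 15 + 3*Q*y (m(y, Q) = -12 + 3*(y*Q + 9) = -12 + 3*(Q*y + 9) = -12 + 3*(9 + Q*y) = -12 + (27 + 3*Q*y) = 15 + 3*Q*y)
l(n) = 1 (l(n) = 1² = 1)
h(r) = -10320 + 215*r/3 (h(r) = (-⅓ + 72)*(-144 + r) = 215*(-144 + r)/3 = -10320 + 215*r/3)
1/(h(l(v(0))) + m(268, -70)) = 1/((-10320 + (215/3)*1) + (15 + 3*(-70)*268)) = 1/((-10320 + 215/3) + (15 - 56280)) = 1/(-30745/3 - 56265) = 1/(-199540/3) = -3/199540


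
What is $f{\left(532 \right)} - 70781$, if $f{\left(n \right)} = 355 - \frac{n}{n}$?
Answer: $-70427$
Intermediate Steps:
$f{\left(n \right)} = 354$ ($f{\left(n \right)} = 355 - 1 = 354$)
$f{\left(532 \right)} - 70781 = 354 - 70781 = -70427$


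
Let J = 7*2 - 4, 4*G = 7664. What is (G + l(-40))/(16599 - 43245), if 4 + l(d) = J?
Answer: -961/13323 ≈ -0.072131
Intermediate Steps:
G = 1916 (G = (¼)*7664 = 1916)
J = 10 (J = 14 - 4 = 10)
l(d) = 6 (l(d) = -4 + 10 = 6)
(G + l(-40))/(16599 - 43245) = (1916 + 6)/(16599 - 43245) = 1922/(-26646) = 1922*(-1/26646) = -961/13323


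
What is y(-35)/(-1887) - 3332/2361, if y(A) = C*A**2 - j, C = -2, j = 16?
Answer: -155086/1485069 ≈ -0.10443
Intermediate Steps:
y(A) = -16 - 2*A**2 (y(A) = -2*A**2 - 1*16 = -2*A**2 - 16 = -16 - 2*A**2)
y(-35)/(-1887) - 3332/2361 = (-16 - 2*(-35)**2)/(-1887) - 3332/2361 = (-16 - 2*1225)*(-1/1887) - 3332*1/2361 = (-16 - 2450)*(-1/1887) - 3332/2361 = -2466*(-1/1887) - 3332/2361 = 822/629 - 3332/2361 = -155086/1485069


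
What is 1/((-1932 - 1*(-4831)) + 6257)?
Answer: 1/9156 ≈ 0.00010922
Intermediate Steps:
1/((-1932 - 1*(-4831)) + 6257) = 1/((-1932 + 4831) + 6257) = 1/(2899 + 6257) = 1/9156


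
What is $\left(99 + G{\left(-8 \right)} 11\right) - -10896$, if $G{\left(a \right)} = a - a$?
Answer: $10995$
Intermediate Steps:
$G{\left(a \right)} = 0$
$\left(99 + G{\left(-8 \right)} 11\right) - -10896 = \left(99 + 0 \cdot 11\right) - -10896 = \left(99 + 0\right) + 10896 = 99 + 10896 = 10995$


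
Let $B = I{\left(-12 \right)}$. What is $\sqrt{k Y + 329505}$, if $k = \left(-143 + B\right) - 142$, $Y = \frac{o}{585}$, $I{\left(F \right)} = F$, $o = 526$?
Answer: $\frac{\sqrt{1391030355}}{65} \approx 573.79$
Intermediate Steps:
$B = -12$
$Y = \frac{526}{585} \approx 0.89915$
$k = -297$ ($k = \left(-143 - 12\right) - 142 = -155 - 142 = -297$)
$\sqrt{k Y + 329505} = \sqrt{\left(-297\right) \frac{526}{585} + 329505} = \sqrt{- \frac{17358}{65} + 329505} = \sqrt{\frac{21400467}{65}} = \frac{\sqrt{1391030355}}{65}$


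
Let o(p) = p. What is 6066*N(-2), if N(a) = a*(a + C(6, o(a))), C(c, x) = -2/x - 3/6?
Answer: 18198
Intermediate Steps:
C(c, x) = -1/2 - 2/x (C(c, x) = -2/x - 3*1/6 = -2/x - 1/2 = -1/2 - 2/x)
N(a) = a*(a + (-4 - a)/(2*a))
6066*N(-2) = 6066*(-2 + (-2)**2 - 1/2*(-2)) = 6066*(-2 + 4 + 1) = 6066*3 = 18198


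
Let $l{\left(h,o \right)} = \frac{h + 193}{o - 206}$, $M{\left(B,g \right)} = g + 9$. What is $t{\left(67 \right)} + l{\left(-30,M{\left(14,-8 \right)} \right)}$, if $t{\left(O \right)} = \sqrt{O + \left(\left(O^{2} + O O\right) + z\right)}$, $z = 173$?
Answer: $- \frac{163}{205} + \sqrt{9218} \approx 95.215$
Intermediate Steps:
$M{\left(B,g \right)} = 9 + g$
$t{\left(O \right)} = \sqrt{173 + O + 2 O^{2}}$ ($t{\left(O \right)} = \sqrt{O + \left(\left(O^{2} + O O\right) + 173\right)} = \sqrt{O + \left(\left(O^{2} + O^{2}\right) + 173\right)} = \sqrt{O + \left(2 O^{2} + 173\right)} = \sqrt{O + \left(173 + 2 O^{2}\right)} = \sqrt{173 + O + 2 O^{2}}$)
$l{\left(h,o \right)} = \frac{193 + h}{-206 + o}$
$t{\left(67 \right)} + l{\left(-30,M{\left(14,-8 \right)} \right)} = \sqrt{173 + 67 + 2 \cdot 67^{2}} + \frac{193 - 30}{-206 + \left(9 - 8\right)} = \sqrt{173 + 67 + 2 \cdot 4489} + \frac{1}{-206 + 1} \cdot 163 = \sqrt{173 + 67 + 8978} + \frac{1}{-205} \cdot 163 = \sqrt{9218} - \frac{163}{205} = - \frac{163}{205} + \sqrt{9218}$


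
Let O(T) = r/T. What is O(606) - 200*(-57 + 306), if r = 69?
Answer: -10059577/202 ≈ -49800.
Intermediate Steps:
O(T) = 69/T
O(606) - 200*(-57 + 306) = 69/606 - 200*(-57 + 306) = 69*(1/606) - 200*249 = 23/202 - 1*49800 = 23/202 - 49800 = -10059577/202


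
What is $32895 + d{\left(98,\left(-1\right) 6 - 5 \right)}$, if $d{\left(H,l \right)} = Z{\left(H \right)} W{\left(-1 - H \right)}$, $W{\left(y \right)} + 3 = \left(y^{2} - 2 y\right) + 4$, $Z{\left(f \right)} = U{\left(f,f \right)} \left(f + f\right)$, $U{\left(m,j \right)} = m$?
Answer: $192112895$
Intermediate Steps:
$Z{\left(f \right)} = 2 f^{2}$ ($Z{\left(f \right)} = f \left(f + f\right) = f 2 f = 2 f^{2}$)
$W{\left(y \right)} = 1 + y^{2} - 2 y$ ($W{\left(y \right)} = -3 + \left(\left(y^{2} - 2 y\right) + 4\right) = -3 + \left(4 + y^{2} - 2 y\right) = 1 + y^{2} - 2 y$)
$d{\left(H,l \right)} = 2 H^{2} \left(3 + \left(-1 - H\right)^{2} + 2 H\right)$ ($d{\left(H,l \right)} = 2 H^{2} \left(1 + \left(-1 - H\right)^{2} - 2 \left(-1 - H\right)\right) = 2 H^{2} \left(1 + \left(-1 - H\right)^{2} + \left(2 + 2 H\right)\right) = 2 H^{2} \left(3 + \left(-1 - H\right)^{2} + 2 H\right)$)
$32895 + d{\left(98,\left(-1\right) 6 - 5 \right)} = 32895 + 2 \cdot 98^{2} \left(4 + 98^{2} + 4 \cdot 98\right) = 32895 + 2 \cdot 9604 \left(4 + 9604 + 392\right) = 32895 + 2 \cdot 9604 \cdot 10000 = 32895 + 192080000 = 192112895$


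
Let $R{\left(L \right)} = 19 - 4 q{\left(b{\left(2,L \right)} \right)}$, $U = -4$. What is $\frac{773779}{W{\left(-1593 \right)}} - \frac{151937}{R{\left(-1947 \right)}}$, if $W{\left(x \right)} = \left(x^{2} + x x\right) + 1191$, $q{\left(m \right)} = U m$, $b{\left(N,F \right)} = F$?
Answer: $\frac{795396570800}{158046332037} \approx 5.0327$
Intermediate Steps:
$q{\left(m \right)} = - 4 m$
$W{\left(x \right)} = 1191 + 2 x^{2}$ ($W{\left(x \right)} = \left(x^{2} + x^{2}\right) + 1191 = 2 x^{2} + 1191 = 1191 + 2 x^{2}$)
$R{\left(L \right)} = 19 + 16 L$ ($R{\left(L \right)} = 19 - 4 \left(- 4 L\right) = 19 + 16 L$)
$\frac{773779}{W{\left(-1593 \right)}} - \frac{151937}{R{\left(-1947 \right)}} = \frac{773779}{1191 + 2 \left(-1593\right)^{2}} - \frac{151937}{19 + 16 \left(-1947\right)} = \frac{773779}{1191 + 2 \cdot 2537649} - \frac{151937}{19 - 31152} = \frac{773779}{1191 + 5075298} - \frac{151937}{-31133} = \frac{773779}{5076489} - - \frac{151937}{31133} = 773779 \cdot \frac{1}{5076489} + \frac{151937}{31133} = \frac{773779}{5076489} + \frac{151937}{31133} = \frac{795396570800}{158046332037}$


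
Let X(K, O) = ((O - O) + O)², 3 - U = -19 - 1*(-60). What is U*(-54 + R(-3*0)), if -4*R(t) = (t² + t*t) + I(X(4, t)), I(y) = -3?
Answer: 4047/2 ≈ 2023.5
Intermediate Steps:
U = -38 (U = 3 - (-19 - 1*(-60)) = 3 - (-19 + 60) = 3 - 1*41 = 3 - 41 = -38)
X(K, O) = O² (X(K, O) = (0 + O)² = O²)
R(t) = ¾ - t²/2 (R(t) = -((t² + t*t) - 3)/4 = -((t² + t²) - 3)/4 = -(2*t² - 3)/4 = -(-3 + 2*t²)/4 = ¾ - t²/2)
U*(-54 + R(-3*0)) = -38*(-54 + (¾ - (-3*0)²/2)) = -38*(-54 + (¾ - ½*0²)) = -38*(-54 + (¾ - ½*0)) = -38*(-54 + (¾ + 0)) = -38*(-54 + ¾) = -38*(-213/4) = 4047/2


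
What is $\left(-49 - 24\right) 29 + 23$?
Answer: $-2094$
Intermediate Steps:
$\left(-49 - 24\right) 29 + 23 = \left(-73\right) 29 + 23 = -2117 + 23 = -2094$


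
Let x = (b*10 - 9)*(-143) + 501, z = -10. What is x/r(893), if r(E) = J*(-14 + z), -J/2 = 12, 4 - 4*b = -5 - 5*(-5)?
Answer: 1877/144 ≈ 13.035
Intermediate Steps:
b = -4 (b = 1 - (-5 - 5*(-5))/4 = 1 - (-5 + 25)/4 = 1 - ¼*20 = 1 - 5 = -4)
J = -24 (J = -2*12 = -24)
r(E) = 576 (r(E) = -24*(-14 - 10) = -24*(-24) = 576)
x = 7508 (x = (-4*10 - 9)*(-143) + 501 = (-40 - 9)*(-143) + 501 = -49*(-143) + 501 = 7007 + 501 = 7508)
x/r(893) = 7508/576 = 7508*(1/576) = 1877/144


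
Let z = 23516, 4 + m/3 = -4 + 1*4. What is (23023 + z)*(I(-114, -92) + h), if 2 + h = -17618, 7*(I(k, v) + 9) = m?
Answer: -5743610685/7 ≈ -8.2052e+8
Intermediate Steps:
m = -12 (m = -12 + 3*(-4 + 1*4) = -12 + 3*(-4 + 4) = -12 + 3*0 = -12 + 0 = -12)
I(k, v) = -75/7 (I(k, v) = -9 + (⅐)*(-12) = -9 - 12/7 = -75/7)
h = -17620 (h = -2 - 17618 = -17620)
(23023 + z)*(I(-114, -92) + h) = (23023 + 23516)*(-75/7 - 17620) = 46539*(-123415/7) = -5743610685/7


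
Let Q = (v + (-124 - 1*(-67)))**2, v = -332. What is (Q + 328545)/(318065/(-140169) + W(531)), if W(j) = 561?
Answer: 33631168677/39158372 ≈ 858.85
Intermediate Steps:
Q = 151321 (Q = (-332 + (-124 - 1*(-67)))**2 = (-332 + (-124 + 67))**2 = (-332 - 57)**2 = (-389)**2 = 151321)
(Q + 328545)/(318065/(-140169) + W(531)) = (151321 + 328545)/(318065/(-140169) + 561) = 479866/(318065*(-1/140169) + 561) = 479866/(-318065/140169 + 561) = 479866/(78316744/140169) = 479866*(140169/78316744) = 33631168677/39158372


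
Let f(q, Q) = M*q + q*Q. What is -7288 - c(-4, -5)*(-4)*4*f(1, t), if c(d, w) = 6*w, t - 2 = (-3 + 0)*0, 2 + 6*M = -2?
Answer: -7928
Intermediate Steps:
M = -2/3 (M = -1/3 + (1/6)*(-2) = -1/3 - 1/3 = -2/3 ≈ -0.66667)
t = 2 (t = 2 + (-3 + 0)*0 = 2 - 3*0 = 2 + 0 = 2)
f(q, Q) = -2*q/3 + Q*q (f(q, Q) = -2*q/3 + q*Q = -2*q/3 + Q*q)
-7288 - c(-4, -5)*(-4)*4*f(1, t) = -7288 - (6*(-5))*(-4)*4*((1/3)*1*(-2 + 3*2)) = -7288 - (-30*(-4))*4*((1/3)*1*(-2 + 6)) = -7288 - 120*4*((1/3)*1*4) = -7288 - 120*4*(4/3) = -7288 - 120*16/3 = -7288 - 1*640 = -7288 - 640 = -7928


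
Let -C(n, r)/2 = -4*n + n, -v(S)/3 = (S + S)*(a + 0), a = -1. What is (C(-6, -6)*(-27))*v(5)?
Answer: 29160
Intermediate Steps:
v(S) = 6*S (v(S) = -3*(S + S)*(-1 + 0) = -3*2*S*(-1) = -(-6)*S = 6*S)
C(n, r) = 6*n (C(n, r) = -2*(-4*n + n) = -(-6)*n = 6*n)
(C(-6, -6)*(-27))*v(5) = ((6*(-6))*(-27))*(6*5) = -36*(-27)*30 = 972*30 = 29160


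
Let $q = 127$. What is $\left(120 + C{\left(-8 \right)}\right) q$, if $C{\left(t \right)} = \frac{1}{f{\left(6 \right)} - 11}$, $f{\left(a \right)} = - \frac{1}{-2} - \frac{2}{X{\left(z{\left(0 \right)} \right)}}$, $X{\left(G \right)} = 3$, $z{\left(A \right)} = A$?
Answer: $\frac{1020318}{67} \approx 15229.0$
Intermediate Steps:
$f{\left(a \right)} = - \frac{1}{6}$ ($f{\left(a \right)} = - \frac{1}{-2} - \frac{2}{3} = \left(-1\right) \left(- \frac{1}{2}\right) - \frac{2}{3} = \frac{1}{2} - \frac{2}{3} = - \frac{1}{6}$)
$C{\left(t \right)} = - \frac{6}{67}$ ($C{\left(t \right)} = \frac{1}{- \frac{1}{6} - 11} = \frac{1}{- \frac{67}{6}} = - \frac{6}{67}$)
$\left(120 + C{\left(-8 \right)}\right) q = \left(120 - \frac{6}{67}\right) 127 = \frac{8034}{67} \cdot 127 = \frac{1020318}{67}$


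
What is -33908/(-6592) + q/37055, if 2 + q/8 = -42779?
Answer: -249909469/61066640 ≈ -4.0924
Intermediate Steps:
q = -342248 (q = -16 + 8*(-42779) = -16 - 342232 = -342248)
-33908/(-6592) + q/37055 = -33908/(-6592) - 342248/37055 = -33908*(-1/6592) - 342248*1/37055 = 8477/1648 - 342248/37055 = -249909469/61066640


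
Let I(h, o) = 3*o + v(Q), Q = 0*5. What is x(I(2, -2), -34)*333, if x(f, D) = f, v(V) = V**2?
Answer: -1998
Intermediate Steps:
Q = 0
I(h, o) = 3*o (I(h, o) = 3*o + 0**2 = 3*o + 0 = 3*o)
x(I(2, -2), -34)*333 = (3*(-2))*333 = -6*333 = -1998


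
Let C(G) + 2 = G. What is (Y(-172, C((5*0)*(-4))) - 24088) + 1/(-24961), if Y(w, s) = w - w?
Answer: -601260569/24961 ≈ -24088.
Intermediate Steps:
C(G) = -2 + G
Y(w, s) = 0
(Y(-172, C((5*0)*(-4))) - 24088) + 1/(-24961) = (0 - 24088) + 1/(-24961) = -24088 - 1/24961 = -601260569/24961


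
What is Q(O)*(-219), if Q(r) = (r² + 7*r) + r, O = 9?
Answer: -33507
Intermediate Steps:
Q(r) = r² + 8*r
Q(O)*(-219) = (9*(8 + 9))*(-219) = (9*17)*(-219) = 153*(-219) = -33507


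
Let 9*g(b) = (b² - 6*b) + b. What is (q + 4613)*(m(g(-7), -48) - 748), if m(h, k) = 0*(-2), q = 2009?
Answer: -4953256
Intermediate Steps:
g(b) = -5*b/9 + b²/9 (g(b) = ((b² - 6*b) + b)/9 = (b² - 5*b)/9 = -5*b/9 + b²/9)
m(h, k) = 0
(q + 4613)*(m(g(-7), -48) - 748) = (2009 + 4613)*(0 - 748) = 6622*(-748) = -4953256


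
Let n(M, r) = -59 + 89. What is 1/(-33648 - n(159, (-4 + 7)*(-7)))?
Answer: -1/33678 ≈ -2.9693e-5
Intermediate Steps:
n(M, r) = 30
1/(-33648 - n(159, (-4 + 7)*(-7))) = 1/(-33648 - 1*30) = 1/(-33648 - 30) = 1/(-33678) = -1/33678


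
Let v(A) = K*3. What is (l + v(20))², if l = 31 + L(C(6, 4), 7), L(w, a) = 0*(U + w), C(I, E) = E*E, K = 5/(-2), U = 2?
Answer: 2209/4 ≈ 552.25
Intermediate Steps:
K = -5/2 (K = 5*(-½) = -5/2 ≈ -2.5000)
C(I, E) = E²
L(w, a) = 0 (L(w, a) = 0*(2 + w) = 0)
v(A) = -15/2 (v(A) = -5/2*3 = -15/2)
l = 31 (l = 31 + 0 = 31)
(l + v(20))² = (31 - 15/2)² = (47/2)² = 2209/4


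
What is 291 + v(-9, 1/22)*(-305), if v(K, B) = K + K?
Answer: 5781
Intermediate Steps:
v(K, B) = 2*K
291 + v(-9, 1/22)*(-305) = 291 + (2*(-9))*(-305) = 291 - 18*(-305) = 291 + 5490 = 5781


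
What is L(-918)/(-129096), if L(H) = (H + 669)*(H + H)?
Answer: -12699/3586 ≈ -3.5413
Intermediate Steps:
L(H) = 2*H*(669 + H) (L(H) = (669 + H)*(2*H) = 2*H*(669 + H))
L(-918)/(-129096) = (2*(-918)*(669 - 918))/(-129096) = (2*(-918)*(-249))*(-1/129096) = 457164*(-1/129096) = -12699/3586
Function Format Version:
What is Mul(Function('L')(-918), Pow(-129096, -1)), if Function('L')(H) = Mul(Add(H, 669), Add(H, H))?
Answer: Rational(-12699, 3586) ≈ -3.5413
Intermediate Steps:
Function('L')(H) = Mul(2, H, Add(669, H)) (Function('L')(H) = Mul(Add(669, H), Mul(2, H)) = Mul(2, H, Add(669, H)))
Mul(Function('L')(-918), Pow(-129096, -1)) = Mul(Mul(2, -918, Add(669, -918)), Pow(-129096, -1)) = Mul(Mul(2, -918, -249), Rational(-1, 129096)) = Mul(457164, Rational(-1, 129096)) = Rational(-12699, 3586)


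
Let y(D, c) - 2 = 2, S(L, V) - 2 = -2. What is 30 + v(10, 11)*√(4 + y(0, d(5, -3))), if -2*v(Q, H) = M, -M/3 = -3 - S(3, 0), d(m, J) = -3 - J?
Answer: 30 - 9*√2 ≈ 17.272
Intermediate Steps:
S(L, V) = 0 (S(L, V) = 2 - 2 = 0)
d(m, J) = -3 - J
y(D, c) = 4 (y(D, c) = 2 + 2 = 4)
M = 9 (M = -3*(-3 - 1*0) = -3*(-3 + 0) = -3*(-3) = 9)
v(Q, H) = -9/2 (v(Q, H) = -½*9 = -9/2)
30 + v(10, 11)*√(4 + y(0, d(5, -3))) = 30 - 9*√(4 + 4)/2 = 30 - 9*√2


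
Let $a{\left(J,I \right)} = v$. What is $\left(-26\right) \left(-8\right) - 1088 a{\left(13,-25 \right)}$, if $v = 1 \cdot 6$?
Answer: $-6320$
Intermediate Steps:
$v = 6$
$a{\left(J,I \right)} = 6$
$\left(-26\right) \left(-8\right) - 1088 a{\left(13,-25 \right)} = \left(-26\right) \left(-8\right) - 6528 = 208 - 6528 = -6320$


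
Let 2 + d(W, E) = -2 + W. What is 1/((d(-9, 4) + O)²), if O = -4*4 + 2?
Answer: 1/729 ≈ 0.0013717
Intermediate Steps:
d(W, E) = -4 + W (d(W, E) = -2 + (-2 + W) = -4 + W)
O = -14 (O = -16 + 2 = -14)
1/((d(-9, 4) + O)²) = 1/(((-4 - 9) - 14)²) = 1/((-13 - 14)²) = 1/((-27)²) = 1/729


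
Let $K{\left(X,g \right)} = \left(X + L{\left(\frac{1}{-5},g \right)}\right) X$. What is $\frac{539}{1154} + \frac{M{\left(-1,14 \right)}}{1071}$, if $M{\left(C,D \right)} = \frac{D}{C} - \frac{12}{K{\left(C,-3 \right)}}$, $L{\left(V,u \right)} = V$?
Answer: $\frac{183191}{411978} \approx 0.44466$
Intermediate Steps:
$K{\left(X,g \right)} = X \left(- \frac{1}{5} + X\right)$ ($K{\left(X,g \right)} = \left(X + \frac{1}{-5}\right) X = \left(X - \frac{1}{5}\right) X = \left(- \frac{1}{5} + X\right) X = X \left(- \frac{1}{5} + X\right)$)
$M{\left(C,D \right)} = \frac{D}{C} - \frac{12}{C \left(- \frac{1}{5} + C\right)}$
$\frac{539}{1154} + \frac{M{\left(-1,14 \right)}}{1071} = \frac{539}{1154} + \frac{\frac{1}{-1} \frac{1}{-1 + 5 \left(-1\right)} \left(-60 + 14 \left(-1 + 5 \left(-1\right)\right)\right)}{1071} = 539 \cdot \frac{1}{1154} + - \frac{-60 + 14 \left(-1 - 5\right)}{-1 - 5} \cdot \frac{1}{1071} = \frac{539}{1154} + - \frac{-60 + 14 \left(-6\right)}{-6} \cdot \frac{1}{1071} = \frac{539}{1154} + \left(-1\right) \left(- \frac{1}{6}\right) \left(-60 - 84\right) \frac{1}{1071} = \frac{539}{1154} + \left(-1\right) \left(- \frac{1}{6}\right) \left(-144\right) \frac{1}{1071} = \frac{539}{1154} - \frac{8}{357} = \frac{183191}{411978}$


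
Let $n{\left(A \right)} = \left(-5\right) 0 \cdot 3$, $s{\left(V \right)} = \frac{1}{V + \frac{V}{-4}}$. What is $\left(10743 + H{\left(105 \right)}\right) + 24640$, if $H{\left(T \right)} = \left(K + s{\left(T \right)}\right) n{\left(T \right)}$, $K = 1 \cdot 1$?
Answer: $35383$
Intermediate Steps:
$K = 1$
$s{\left(V \right)} = \frac{4}{3 V}$ ($s{\left(V \right)} = \frac{1}{V + V \left(- \frac{1}{4}\right)} = \frac{1}{V - \frac{V}{4}} = \frac{1}{\frac{3}{4} V} = \frac{4}{3 V}$)
$n{\left(A \right)} = 0$ ($n{\left(A \right)} = 0 \cdot 3 = 0$)
$H{\left(T \right)} = 0$ ($H{\left(T \right)} = \left(1 + \frac{4}{3 T}\right) 0 = 0$)
$\left(10743 + H{\left(105 \right)}\right) + 24640 = \left(10743 + 0\right) + 24640 = 10743 + 24640 = 35383$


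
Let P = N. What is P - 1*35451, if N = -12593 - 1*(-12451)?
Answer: -35593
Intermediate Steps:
N = -142 (N = -12593 + 12451 = -142)
P = -142
P - 1*35451 = -142 - 1*35451 = -142 - 35451 = -35593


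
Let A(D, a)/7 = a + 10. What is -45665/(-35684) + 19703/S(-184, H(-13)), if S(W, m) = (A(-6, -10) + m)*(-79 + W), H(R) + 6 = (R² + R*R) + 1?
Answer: 3296213183/3125169036 ≈ 1.0547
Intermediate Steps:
A(D, a) = 70 + 7*a (A(D, a) = 7*(a + 10) = 7*(10 + a) = 70 + 7*a)
H(R) = -5 + 2*R² (H(R) = -6 + ((R² + R*R) + 1) = -6 + ((R² + R²) + 1) = -6 + (2*R² + 1) = -6 + (1 + 2*R²) = -5 + 2*R²)
S(W, m) = m*(-79 + W) (S(W, m) = ((70 + 7*(-10)) + m)*(-79 + W) = ((70 - 70) + m)*(-79 + W) = (0 + m)*(-79 + W) = m*(-79 + W))
-45665/(-35684) + 19703/S(-184, H(-13)) = -45665/(-35684) + 19703/(((-5 + 2*(-13)²)*(-79 - 184))) = -45665*(-1/35684) + 19703/(((-5 + 2*169)*(-263))) = 45665/35684 + 19703/(((-5 + 338)*(-263))) = 45665/35684 + 19703/((333*(-263))) = 45665/35684 + 19703/(-87579) = 45665/35684 + 19703*(-1/87579) = 45665/35684 - 19703/87579 = 3296213183/3125169036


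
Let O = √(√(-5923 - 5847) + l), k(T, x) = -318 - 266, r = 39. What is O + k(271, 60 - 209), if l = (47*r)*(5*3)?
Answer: -584 + √(27495 + I*√11770) ≈ -418.18 + 0.32714*I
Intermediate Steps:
k(T, x) = -584
l = 27495 (l = (47*39)*(5*3) = 1833*15 = 27495)
O = √(27495 + I*√11770) (O = √(√(-5923 - 5847) + 27495) = √(√(-11770) + 27495) = √(I*√11770 + 27495) = √(27495 + I*√11770) ≈ 165.82 + 0.3271*I)
O + k(271, 60 - 209) = √(27495 + I*√11770) - 584 = -584 + √(27495 + I*√11770)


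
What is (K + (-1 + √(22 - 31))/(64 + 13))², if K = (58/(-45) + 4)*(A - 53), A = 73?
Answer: 1411278760/480249 + 75134*I/17787 ≈ 2938.6 + 4.2241*I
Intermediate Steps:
K = 488/9 (K = (58/(-45) + 4)*(73 - 53) = (58*(-1/45) + 4)*20 = (-58/45 + 4)*20 = (122/45)*20 = 488/9 ≈ 54.222)
(K + (-1 + √(22 - 31))/(64 + 13))² = (488/9 + (-1 + √(22 - 31))/(64 + 13))² = (488/9 + (-1 + √(-9))/77)² = (488/9 + (-1 + 3*I)*(1/77))² = (488/9 + (-1/77 + 3*I/77))² = (37567/693 + 3*I/77)²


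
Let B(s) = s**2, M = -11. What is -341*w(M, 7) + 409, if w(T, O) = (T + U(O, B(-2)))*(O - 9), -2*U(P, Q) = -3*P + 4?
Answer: -1296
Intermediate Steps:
U(P, Q) = -2 + 3*P/2 (U(P, Q) = -(-3*P + 4)/2 = -(4 - 3*P)/2 = -2 + 3*P/2)
w(T, O) = (-9 + O)*(-2 + T + 3*O/2) (w(T, O) = (T + (-2 + 3*O/2))*(O - 9) = (-2 + T + 3*O/2)*(-9 + O) = (-9 + O)*(-2 + T + 3*O/2))
-341*w(M, 7) + 409 = -341*(18 - 9*(-11) - 31/2*7 + (3/2)*7**2 + 7*(-11)) + 409 = -341*(18 + 99 - 217/2 + (3/2)*49 - 77) + 409 = -341*(18 + 99 - 217/2 + 147/2 - 77) + 409 = -341*5 + 409 = -1705 + 409 = -1296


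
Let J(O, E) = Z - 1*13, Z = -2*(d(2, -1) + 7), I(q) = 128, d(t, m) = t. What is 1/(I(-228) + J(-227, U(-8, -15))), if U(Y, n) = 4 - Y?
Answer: 1/97 ≈ 0.010309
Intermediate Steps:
Z = -18 (Z = -2*(2 + 7) = -2*9 = -18)
J(O, E) = -31 (J(O, E) = -18 - 1*13 = -18 - 13 = -31)
1/(I(-228) + J(-227, U(-8, -15))) = 1/(128 - 31) = 1/97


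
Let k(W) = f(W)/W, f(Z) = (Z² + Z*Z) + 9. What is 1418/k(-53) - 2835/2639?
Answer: -30611993/2121379 ≈ -14.430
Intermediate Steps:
f(Z) = 9 + 2*Z² (f(Z) = (Z² + Z²) + 9 = 2*Z² + 9 = 9 + 2*Z²)
k(W) = (9 + 2*W²)/W
1418/k(-53) - 2835/2639 = 1418/(2*(-53) + 9/(-53)) - 2835/2639 = 1418/(-106 + 9*(-1/53)) - 2835*1/2639 = 1418/(-106 - 9/53) - 405/377 = 1418/(-5627/53) - 405/377 = 1418*(-53/5627) - 405/377 = -75154/5627 - 405/377 = -30611993/2121379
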